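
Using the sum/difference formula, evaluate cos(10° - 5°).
cos(10° - 5°) = cos 10° cos 5° + sin 10° sin 5° = 0.9962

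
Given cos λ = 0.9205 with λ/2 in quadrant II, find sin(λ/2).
sin(λ/2) = ±√((1 - cos λ)/2); positive since λ/2 ∈ QII, so sin(λ/2) = 0.1994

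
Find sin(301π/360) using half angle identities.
sin(301π/360) = √((1 - cos 301π/180)/2) = 0.4924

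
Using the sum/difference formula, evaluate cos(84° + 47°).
cos(84° + 47°) = cos 84° cos 47° - sin 84° sin 47° = -0.6561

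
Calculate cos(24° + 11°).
cos(24° + 11°) = cos 24° cos 11° - sin 24° sin 11° = 0.8192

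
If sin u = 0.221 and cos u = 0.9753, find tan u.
tan u = sin u / cos u = 0.2266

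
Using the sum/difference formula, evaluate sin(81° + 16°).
sin(81° + 16°) = sin 81° cos 16° + cos 81° sin 16° = 0.9925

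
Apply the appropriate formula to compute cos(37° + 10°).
cos(37° + 10°) = cos 37° cos 10° - sin 37° sin 10° = 0.682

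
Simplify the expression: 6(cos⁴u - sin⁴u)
6(cos⁴u - sin⁴u) = 6(cos(2u)) (using Factoring + double angle)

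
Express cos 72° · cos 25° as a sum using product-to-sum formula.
cos 72° cos 25° = (1/2)[cos(72°-25°) + cos(72°+25°)]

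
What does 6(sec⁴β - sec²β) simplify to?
6(sec⁴β - sec²β) = 6(tan⁴β + tan²β) (using Pythagorean)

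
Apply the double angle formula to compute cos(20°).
cos(20°) = cos²10° - sin²10° = 0.9397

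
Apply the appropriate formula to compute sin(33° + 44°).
sin(33° + 44°) = sin 33° cos 44° + cos 33° sin 44° = 0.9744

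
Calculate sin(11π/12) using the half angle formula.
sin(11π/12) = √((1 - cos 11π/6)/2) = (√6-√2)/4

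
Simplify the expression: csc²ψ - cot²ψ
csc²ψ - cot²ψ = 1 (using Pythagorean identity)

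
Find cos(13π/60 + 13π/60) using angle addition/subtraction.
cos(13π/60 + 13π/60) = cos 13π/60 cos 13π/60 - sin 13π/60 sin 13π/60 = 0.2079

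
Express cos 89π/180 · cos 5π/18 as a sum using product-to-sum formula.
cos 89π/180 cos 5π/18 = (1/2)[cos(89π/180-5π/18) + cos(89π/180+5π/18)]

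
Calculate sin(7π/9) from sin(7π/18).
sin(7π/9) = 2 sin 7π/18 cos 7π/18 = 0.6428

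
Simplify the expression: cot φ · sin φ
cot φ · sin φ = cos φ (using Quotient identity)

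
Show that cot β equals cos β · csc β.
RHS = cos β · (1/sin β) = cos β/sin β = cot β = LHS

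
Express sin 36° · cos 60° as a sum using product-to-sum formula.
sin 36° cos 60° = (1/2)[sin(36°+60°) + sin(36°-60°)]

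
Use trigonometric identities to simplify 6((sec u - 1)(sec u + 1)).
6((sec u - 1)(sec u + 1)) = 6(tan²u) (using Diff. of squares)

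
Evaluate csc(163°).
csc(163°) = 3.42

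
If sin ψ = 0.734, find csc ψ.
csc ψ = 1/sin ψ = 1.362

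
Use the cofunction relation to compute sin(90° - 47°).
sin(90° - 47°) = cos(47°) = 0.682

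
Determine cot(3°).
cot(3°) = 19.08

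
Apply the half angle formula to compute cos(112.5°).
cos(112.5°) = -√((1 + cos 225°)/2) = -0.3827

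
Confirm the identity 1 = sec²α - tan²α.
RHS = 1/cos²α - sin²α/cos²α = (1 - sin²α)/cos²α = cos²α/cos²α = 1 = LHS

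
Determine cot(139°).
cot(139°) = -1.15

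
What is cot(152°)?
cot(152°) = -1.881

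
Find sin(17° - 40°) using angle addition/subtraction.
sin(17° - 40°) = sin 17° cos 40° - cos 17° sin 40° = -0.3907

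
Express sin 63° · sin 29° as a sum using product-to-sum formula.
sin 63° sin 29° = (1/2)[cos(63°-29°) - cos(63°+29°)]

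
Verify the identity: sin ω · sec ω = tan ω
LHS = sin ω · (1/cos ω) = sin ω/cos ω = tan ω = RHS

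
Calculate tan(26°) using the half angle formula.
tan(26°) = sin 52° / (1 + cos 52°) = 0.4877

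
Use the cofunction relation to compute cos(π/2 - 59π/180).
cos(π/2 - 59π/180) = sin(59π/180) = 0.8572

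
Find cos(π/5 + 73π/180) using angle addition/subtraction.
cos(π/5 + 73π/180) = cos π/5 cos 73π/180 - sin π/5 sin 73π/180 = -0.3256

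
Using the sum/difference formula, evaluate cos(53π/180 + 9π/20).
cos(53π/180 + 9π/20) = cos 53π/180 cos 9π/20 - sin 53π/180 sin 9π/20 = -0.6947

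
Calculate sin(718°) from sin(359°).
sin(718°) = 2 sin 359° cos 359° = -0.0349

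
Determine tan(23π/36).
tan(23π/36) = -2.145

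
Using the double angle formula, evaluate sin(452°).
sin(452°) = 2 sin 226° cos 226° = 0.9994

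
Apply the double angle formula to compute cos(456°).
cos(456°) = cos²228° - sin²228° = -0.1045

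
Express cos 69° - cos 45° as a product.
cos 69° - cos 45° = -2 sin(57°) sin(12°)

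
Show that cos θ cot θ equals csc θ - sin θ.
RHS = 1/sin θ - sin θ = (1 - sin²θ)/sin θ = cos²θ/sin θ = cos θ · (cos θ/sin θ) = cos θ cot θ = LHS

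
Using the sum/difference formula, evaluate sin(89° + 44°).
sin(89° + 44°) = sin 89° cos 44° + cos 89° sin 44° = 0.7314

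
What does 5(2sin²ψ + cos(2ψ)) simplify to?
5(2sin²ψ + cos(2ψ)) = 5 (using Double angle)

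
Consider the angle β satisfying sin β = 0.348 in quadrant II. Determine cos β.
cos β = ±√(1 - sin²β) = -0.9375 (negative in QII)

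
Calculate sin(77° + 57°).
sin(77° + 57°) = sin 77° cos 57° + cos 77° sin 57° = 0.7193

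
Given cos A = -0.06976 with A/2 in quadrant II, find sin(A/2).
sin(A/2) = ±√((1 - cos A)/2); positive since A/2 ∈ QII, so sin(A/2) = 0.7314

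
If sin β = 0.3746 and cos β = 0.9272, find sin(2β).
sin(2β) = 2 sin β cos β = 0.6947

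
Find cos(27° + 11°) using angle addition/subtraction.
cos(27° + 11°) = cos 27° cos 11° - sin 27° sin 11° = 0.788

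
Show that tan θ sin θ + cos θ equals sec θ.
LHS = sin²θ/cos θ + cos θ = (sin²θ + cos²θ)/cos θ = 1/cos θ = sec θ = RHS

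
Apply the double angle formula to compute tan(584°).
tan(584°) = 2 tan 292° / (1 - tan²292°) = 0.9657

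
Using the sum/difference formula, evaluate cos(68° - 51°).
cos(68° - 51°) = cos 68° cos 51° + sin 68° sin 51° = 0.9563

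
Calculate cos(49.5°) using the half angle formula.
cos(49.5°) = √((1 + cos 99°)/2) = 0.6494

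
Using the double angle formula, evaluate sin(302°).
sin(302°) = 2 sin 151° cos 151° = -0.848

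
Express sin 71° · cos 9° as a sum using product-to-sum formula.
sin 71° cos 9° = (1/2)[sin(71°+9°) + sin(71°-9°)]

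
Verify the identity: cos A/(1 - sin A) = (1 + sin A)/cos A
RHS = (1 + sin A)(1 - sin A) / (cos A(1 - sin A)) = (1 - sin²A) / (cos A(1 - sin A)) = cos²A / (cos A(1 - sin A)) = cos A/(1 - sin A) = LHS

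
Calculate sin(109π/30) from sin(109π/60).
sin(109π/30) = 2 sin 109π/60 cos 109π/60 = -0.9135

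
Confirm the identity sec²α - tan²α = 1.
LHS = 1/cos²α - sin²α/cos²α = (1 - sin²α)/cos²α = cos²α/cos²α = 1 = RHS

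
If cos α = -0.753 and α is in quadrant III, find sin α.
sin α = -0.658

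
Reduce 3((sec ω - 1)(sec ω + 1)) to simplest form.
3((sec ω - 1)(sec ω + 1)) = 3(tan²ω) (using Diff. of squares)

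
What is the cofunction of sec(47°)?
sec(47°) = csc(90° - 47°) = csc(43°)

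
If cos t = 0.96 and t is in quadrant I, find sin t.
sin t = 0.28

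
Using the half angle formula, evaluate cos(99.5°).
cos(99.5°) = -√((1 + cos 199°)/2) = -0.165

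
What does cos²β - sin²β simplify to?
cos²β - sin²β = cos(2β) (using Double angle)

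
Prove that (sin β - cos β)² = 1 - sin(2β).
LHS = sin²β - 2 sin β cos β + cos²β = (sin²β + cos²β) - 2 sin β cos β = 1 - sin(2β) = RHS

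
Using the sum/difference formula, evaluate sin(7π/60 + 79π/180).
sin(7π/60 + 79π/180) = sin 7π/60 cos 79π/180 + cos 7π/60 sin 79π/180 = 0.9848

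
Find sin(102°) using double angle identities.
sin(102°) = 2 sin 51° cos 51° = 0.9781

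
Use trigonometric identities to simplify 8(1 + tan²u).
8(1 + tan²u) = 8(sec²u) (using Pythagorean identity)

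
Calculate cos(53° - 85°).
cos(53° - 85°) = cos 53° cos 85° + sin 53° sin 85° = 0.848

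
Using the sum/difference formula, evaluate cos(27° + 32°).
cos(27° + 32°) = cos 27° cos 32° - sin 27° sin 32° = 0.515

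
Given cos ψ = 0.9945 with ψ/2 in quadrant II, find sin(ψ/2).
sin(ψ/2) = ±√((1 - cos ψ)/2); positive since ψ/2 ∈ QII, so sin(ψ/2) = 0.05244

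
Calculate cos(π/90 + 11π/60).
cos(π/90 + 11π/60) = cos π/90 cos 11π/60 - sin π/90 sin 11π/60 = 0.8192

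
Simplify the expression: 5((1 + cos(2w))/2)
5((1 + cos(2w))/2) = 5(cos²w) (using Power reduction)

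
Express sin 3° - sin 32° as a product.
sin 3° - sin 32° = 2 cos(17.5°) sin(-14.5°)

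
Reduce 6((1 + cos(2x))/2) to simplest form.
6((1 + cos(2x))/2) = 6(cos²x) (using Power reduction)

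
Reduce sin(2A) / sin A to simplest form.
sin(2A) / sin A = 2 cos A (using Double angle)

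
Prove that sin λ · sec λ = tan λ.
LHS = sin λ · (1/cos λ) = sin λ/cos λ = tan λ = RHS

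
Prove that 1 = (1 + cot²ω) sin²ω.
RHS = csc²ω · sin²ω = (1/sin²ω) · sin²ω = 1 = LHS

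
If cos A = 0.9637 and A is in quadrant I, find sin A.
sin A = 0.267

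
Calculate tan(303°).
tan(303°) = -1.54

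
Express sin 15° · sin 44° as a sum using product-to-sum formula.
sin 15° sin 44° = (1/2)[cos(15°-44°) - cos(15°+44°)]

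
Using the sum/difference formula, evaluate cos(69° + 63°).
cos(69° + 63°) = cos 69° cos 63° - sin 69° sin 63° = -0.6691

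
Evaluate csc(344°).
csc(344°) = -3.628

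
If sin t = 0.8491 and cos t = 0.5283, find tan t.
tan t = sin t / cos t = 1.607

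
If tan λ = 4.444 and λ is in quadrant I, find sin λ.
sin λ = 0.9756 (using tan²λ + 1 = sec²λ)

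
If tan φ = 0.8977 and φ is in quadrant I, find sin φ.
sin φ = 0.668 (using tan²φ + 1 = sec²φ)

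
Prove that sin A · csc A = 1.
LHS = sin A · (1/sin A) = 1 = RHS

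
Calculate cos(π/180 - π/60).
cos(π/180 - π/60) = cos π/180 cos π/60 + sin π/180 sin π/60 = 0.9994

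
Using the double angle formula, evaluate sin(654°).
sin(654°) = 2 sin 327° cos 327° = -0.9135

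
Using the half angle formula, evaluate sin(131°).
sin(131°) = √((1 - cos 262°)/2) = 0.7547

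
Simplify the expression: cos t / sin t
cos t / sin t = cot t (using Quotient identity)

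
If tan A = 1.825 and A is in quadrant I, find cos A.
cos A = 0.4805 (using tan²A + 1 = sec²A)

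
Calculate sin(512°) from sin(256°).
sin(512°) = 2 sin 256° cos 256° = 0.4695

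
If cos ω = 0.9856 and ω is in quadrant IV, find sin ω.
sin ω = -0.1691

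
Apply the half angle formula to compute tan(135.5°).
tan(135.5°) = sin 271° / (1 + cos 271°) = -0.9827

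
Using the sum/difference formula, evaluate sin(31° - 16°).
sin(31° - 16°) = sin 31° cos 16° - cos 31° sin 16° = (√6-√2)/4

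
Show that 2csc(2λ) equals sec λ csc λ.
LHS = 2/sin(2λ) = 2/(2 sin λ cos λ) = 1/(sin λ cos λ) = (1/cos λ)(1/sin λ) = sec λ csc λ = RHS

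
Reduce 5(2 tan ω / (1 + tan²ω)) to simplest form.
5(2 tan ω / (1 + tan²ω)) = 5(sin(2ω)) (using Double angle)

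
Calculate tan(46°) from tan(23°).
tan(46°) = 2 tan 23° / (1 - tan²23°) = 1.036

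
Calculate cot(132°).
cot(132°) = -0.9004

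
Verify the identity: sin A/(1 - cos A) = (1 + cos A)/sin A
LHS = sin A(1 + cos A) / ((1 - cos A)(1 + cos A)) = sin A(1 + cos A) / (1 - cos²A) = sin A(1 + cos A) / sin²A = (1 + cos A)/sin A = RHS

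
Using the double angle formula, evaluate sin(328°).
sin(328°) = 2 sin 164° cos 164° = -0.5299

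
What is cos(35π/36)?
cos(35π/36) = -0.9962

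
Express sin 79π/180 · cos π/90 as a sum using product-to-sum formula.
sin 79π/180 cos π/90 = (1/2)[sin(79π/180+π/90) + sin(79π/180-π/90)]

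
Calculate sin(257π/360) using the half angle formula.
sin(257π/360) = √((1 - cos 257π/180)/2) = 0.7826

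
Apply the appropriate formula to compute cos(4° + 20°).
cos(4° + 20°) = cos 4° cos 20° - sin 4° sin 20° = 0.9135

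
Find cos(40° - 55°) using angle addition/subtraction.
cos(40° - 55°) = cos 40° cos 55° + sin 40° sin 55° = (√6+√2)/4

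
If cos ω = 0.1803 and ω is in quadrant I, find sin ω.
sin ω = 0.9836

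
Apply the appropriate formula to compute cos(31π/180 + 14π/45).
cos(31π/180 + 14π/45) = cos 31π/180 cos 14π/45 - sin 31π/180 sin 14π/45 = 0.05234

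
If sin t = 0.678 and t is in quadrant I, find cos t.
cos t = 0.7351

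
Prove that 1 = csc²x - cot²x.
RHS = 1/sin²x - cos²x/sin²x = (1 - cos²x)/sin²x = sin²x/sin²x = 1 = LHS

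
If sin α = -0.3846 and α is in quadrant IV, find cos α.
cos α = 0.9231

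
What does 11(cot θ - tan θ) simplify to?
11(cot θ - tan θ) = 11(2 cot(2θ)) (using Double angle)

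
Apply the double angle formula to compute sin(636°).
sin(636°) = 2 sin 318° cos 318° = -0.9945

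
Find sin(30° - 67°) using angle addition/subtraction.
sin(30° - 67°) = sin 30° cos 67° - cos 30° sin 67° = -0.6018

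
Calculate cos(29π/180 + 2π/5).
cos(29π/180 + 2π/5) = cos 29π/180 cos 2π/5 - sin 29π/180 sin 2π/5 = -0.1908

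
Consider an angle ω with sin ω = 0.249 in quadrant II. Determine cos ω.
cos ω = ±√(1 - sin²ω) = -0.9685 (negative in QII)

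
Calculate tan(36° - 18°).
tan(36° - 18°) = (tan 36° - tan 18°)/(1 + tan 36° tan 18°) = 0.3249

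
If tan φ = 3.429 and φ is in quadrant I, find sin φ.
sin φ = 0.96 (using tan²φ + 1 = sec²φ)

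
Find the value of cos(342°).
cos(342°) = 0.9511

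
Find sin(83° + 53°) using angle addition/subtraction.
sin(83° + 53°) = sin 83° cos 53° + cos 83° sin 53° = 0.6947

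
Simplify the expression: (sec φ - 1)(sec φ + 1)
(sec φ - 1)(sec φ + 1) = tan²φ (using Diff. of squares)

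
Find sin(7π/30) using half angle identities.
sin(7π/30) = √((1 - cos 7π/15)/2) = 0.6691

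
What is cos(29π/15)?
cos(29π/15) = 0.9781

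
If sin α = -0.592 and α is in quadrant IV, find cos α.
cos α = 0.8059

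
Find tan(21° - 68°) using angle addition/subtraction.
tan(21° - 68°) = (tan 21° - tan 68°)/(1 + tan 21° tan 68°) = -1.072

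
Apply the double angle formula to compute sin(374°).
sin(374°) = 2 sin 187° cos 187° = 0.2419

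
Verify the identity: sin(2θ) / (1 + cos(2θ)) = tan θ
LHS = 2 sin θ cos θ / (2cos²θ) = sin θ/cos θ = tan θ = RHS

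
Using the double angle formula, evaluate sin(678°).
sin(678°) = 2 sin 339° cos 339° = -0.6691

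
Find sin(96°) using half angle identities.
sin(96°) = √((1 - cos 192°)/2) = 0.9945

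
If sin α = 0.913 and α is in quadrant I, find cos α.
cos α = 0.408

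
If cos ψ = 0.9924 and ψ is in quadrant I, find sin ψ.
sin ψ = 0.1231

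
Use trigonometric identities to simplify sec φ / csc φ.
sec φ / csc φ = tan φ (using Reciprocal identities)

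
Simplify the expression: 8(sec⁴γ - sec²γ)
8(sec⁴γ - sec²γ) = 8(tan⁴γ + tan²γ) (using Pythagorean)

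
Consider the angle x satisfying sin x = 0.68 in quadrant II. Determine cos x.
cos x = ±√(1 - sin²x) = -0.7332 (negative in QII)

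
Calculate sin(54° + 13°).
sin(54° + 13°) = sin 54° cos 13° + cos 54° sin 13° = 0.9205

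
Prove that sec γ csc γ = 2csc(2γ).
RHS = 2/sin(2γ) = 2/(2 sin γ cos γ) = 1/(sin γ cos γ) = (1/cos γ)(1/sin γ) = sec γ csc γ = LHS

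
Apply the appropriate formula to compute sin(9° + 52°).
sin(9° + 52°) = sin 9° cos 52° + cos 9° sin 52° = 0.8746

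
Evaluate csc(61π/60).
csc(61π/60) = -19.11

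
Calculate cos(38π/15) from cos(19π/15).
cos(38π/15) = cos²19π/15 - sin²19π/15 = -0.1045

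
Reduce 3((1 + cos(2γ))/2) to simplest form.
3((1 + cos(2γ))/2) = 3(cos²γ) (using Power reduction)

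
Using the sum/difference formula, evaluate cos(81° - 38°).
cos(81° - 38°) = cos 81° cos 38° + sin 81° sin 38° = 0.7314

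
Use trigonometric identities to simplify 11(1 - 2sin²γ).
11(1 - 2sin²γ) = 11(cos(2γ)) (using Double angle)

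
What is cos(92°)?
cos(92°) = -0.0349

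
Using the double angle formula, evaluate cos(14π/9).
cos(14π/9) = cos²7π/9 - sin²7π/9 = 0.1736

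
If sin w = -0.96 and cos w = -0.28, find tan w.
tan w = sin w / cos w = 3.429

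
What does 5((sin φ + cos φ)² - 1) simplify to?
5((sin φ + cos φ)² - 1) = 5(sin(2φ)) (using Pythagorean + double angle)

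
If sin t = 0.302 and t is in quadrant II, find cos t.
cos t = -0.9533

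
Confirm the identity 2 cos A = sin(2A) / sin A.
RHS = 2 sin A cos A / sin A = 2 cos A = LHS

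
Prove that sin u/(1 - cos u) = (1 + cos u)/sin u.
LHS = sin u(1 + cos u) / ((1 - cos u)(1 + cos u)) = sin u(1 + cos u) / (1 - cos²u) = sin u(1 + cos u) / sin²u = (1 + cos u)/sin u = RHS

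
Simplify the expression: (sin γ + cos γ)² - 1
(sin γ + cos γ)² - 1 = sin(2γ) (using Pythagorean + double angle)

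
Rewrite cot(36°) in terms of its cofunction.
cot(36°) = tan(90° - 36°) = tan(54°)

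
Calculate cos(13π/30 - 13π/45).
cos(13π/30 - 13π/45) = cos 13π/30 cos 13π/45 + sin 13π/30 sin 13π/45 = 0.8988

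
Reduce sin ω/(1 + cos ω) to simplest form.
sin ω/(1 + cos ω) = tan(ω/2) (using Half angle)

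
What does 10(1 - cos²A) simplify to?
10(1 - cos²A) = 10(sin²A) (using Pythagorean identity)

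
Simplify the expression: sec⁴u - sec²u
sec⁴u - sec²u = tan⁴u + tan²u (using Pythagorean)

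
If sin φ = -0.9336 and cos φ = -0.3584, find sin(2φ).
sin(2φ) = 2 sin φ cos φ = 0.6692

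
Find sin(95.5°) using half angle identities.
sin(95.5°) = √((1 - cos 191°)/2) = 0.9954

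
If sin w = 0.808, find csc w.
csc w = 1/sin w = 1.238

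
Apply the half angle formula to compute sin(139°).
sin(139°) = √((1 - cos 278°)/2) = 0.6561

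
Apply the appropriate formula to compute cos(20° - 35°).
cos(20° - 35°) = cos 20° cos 35° + sin 20° sin 35° = (√6+√2)/4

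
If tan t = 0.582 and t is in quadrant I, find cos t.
cos t = 0.8643 (using tan²t + 1 = sec²t)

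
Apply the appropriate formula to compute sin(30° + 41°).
sin(30° + 41°) = sin 30° cos 41° + cos 30° sin 41° = 0.9455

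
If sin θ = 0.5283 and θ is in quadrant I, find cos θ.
cos θ = 0.8491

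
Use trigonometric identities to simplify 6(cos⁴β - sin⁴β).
6(cos⁴β - sin⁴β) = 6(cos(2β)) (using Factoring + double angle)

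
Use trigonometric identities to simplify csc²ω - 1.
csc²ω - 1 = cot²ω (using Pythagorean identity)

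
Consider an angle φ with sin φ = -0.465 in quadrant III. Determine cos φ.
cos φ = ±√(1 - sin²φ) = -0.8853 (negative in QIII)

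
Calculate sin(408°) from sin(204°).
sin(408°) = 2 sin 204° cos 204° = 0.7431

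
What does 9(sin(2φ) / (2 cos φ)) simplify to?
9(sin(2φ) / (2 cos φ)) = 9(sin φ) (using Double angle)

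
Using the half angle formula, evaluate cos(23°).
cos(23°) = √((1 + cos 46°)/2) = 0.9205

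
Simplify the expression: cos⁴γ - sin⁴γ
cos⁴γ - sin⁴γ = cos(2γ) (using Factoring + double angle)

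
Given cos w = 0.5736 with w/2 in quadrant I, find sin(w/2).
sin(w/2) = ±√((1 - cos w)/2); positive since w/2 ∈ QI, so sin(w/2) = 0.4617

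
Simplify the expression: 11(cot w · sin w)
11(cot w · sin w) = 11(cos w) (using Quotient identity)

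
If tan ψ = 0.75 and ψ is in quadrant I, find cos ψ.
cos ψ = 0.8 (using tan²ψ + 1 = sec²ψ)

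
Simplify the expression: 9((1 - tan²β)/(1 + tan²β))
9((1 - tan²β)/(1 + tan²β)) = 9(cos(2β)) (using Double angle)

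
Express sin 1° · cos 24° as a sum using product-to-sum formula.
sin 1° cos 24° = (1/2)[sin(1°+24°) + sin(1°-24°)]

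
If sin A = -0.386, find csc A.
csc A = 1/sin A = -2.591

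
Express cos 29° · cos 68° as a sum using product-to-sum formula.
cos 29° cos 68° = (1/2)[cos(29°-68°) + cos(29°+68°)]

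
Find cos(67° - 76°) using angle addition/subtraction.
cos(67° - 76°) = cos 67° cos 76° + sin 67° sin 76° = 0.9877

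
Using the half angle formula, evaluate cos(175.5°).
cos(175.5°) = -√((1 + cos 351°)/2) = -0.9969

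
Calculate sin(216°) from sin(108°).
sin(216°) = 2 sin 108° cos 108° = -0.5878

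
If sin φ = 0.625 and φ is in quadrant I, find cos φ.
cos φ = 0.7806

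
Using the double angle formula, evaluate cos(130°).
cos(130°) = 1 - 2sin²65° = -0.6428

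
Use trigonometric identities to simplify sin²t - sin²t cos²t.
sin²t - sin²t cos²t = sin⁴t (using Factoring)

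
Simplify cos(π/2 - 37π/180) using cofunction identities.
cos(π/2 - 37π/180) = sin(37π/180)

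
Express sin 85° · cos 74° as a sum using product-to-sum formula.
sin 85° cos 74° = (1/2)[sin(85°+74°) + sin(85°-74°)]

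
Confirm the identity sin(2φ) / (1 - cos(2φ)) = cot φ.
LHS = 2 sin φ cos φ / (2sin²φ) = cos φ/sin φ = cot φ = RHS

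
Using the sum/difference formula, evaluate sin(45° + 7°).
sin(45° + 7°) = sin 45° cos 7° + cos 45° sin 7° = 0.788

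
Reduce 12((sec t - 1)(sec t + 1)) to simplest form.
12((sec t - 1)(sec t + 1)) = 12(tan²t) (using Diff. of squares)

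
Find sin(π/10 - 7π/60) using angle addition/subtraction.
sin(π/10 - 7π/60) = sin π/10 cos 7π/60 - cos π/10 sin 7π/60 = -0.05234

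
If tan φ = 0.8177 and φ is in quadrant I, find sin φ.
sin φ = 0.633 (using tan²φ + 1 = sec²φ)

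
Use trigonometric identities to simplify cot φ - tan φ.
cot φ - tan φ = 2 cot(2φ) (using Double angle)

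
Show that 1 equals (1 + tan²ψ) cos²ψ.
RHS = sec²ψ · cos²ψ = (1/cos²ψ) · cos²ψ = 1 = LHS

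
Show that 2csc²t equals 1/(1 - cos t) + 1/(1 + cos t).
RHS = [(1 + cos t) + (1 - cos t)] / [(1 - cos t)(1 + cos t)] = 2/(1 - cos²t) = 2/sin²t = 2csc²t = LHS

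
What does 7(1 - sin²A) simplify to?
7(1 - sin²A) = 7(cos²A) (using Pythagorean identity)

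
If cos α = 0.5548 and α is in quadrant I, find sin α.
sin α = 0.832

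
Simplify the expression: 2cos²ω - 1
2cos²ω - 1 = cos(2ω) (using Double angle)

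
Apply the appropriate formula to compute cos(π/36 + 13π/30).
cos(π/36 + 13π/30) = cos π/36 cos 13π/30 - sin π/36 sin 13π/30 = 0.1219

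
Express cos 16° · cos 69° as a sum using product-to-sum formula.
cos 16° cos 69° = (1/2)[cos(16°-69°) + cos(16°+69°)]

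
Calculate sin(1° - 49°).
sin(1° - 49°) = sin 1° cos 49° - cos 1° sin 49° = -0.7431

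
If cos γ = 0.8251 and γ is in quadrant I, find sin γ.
sin γ = 0.565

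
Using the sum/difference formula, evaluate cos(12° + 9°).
cos(12° + 9°) = cos 12° cos 9° - sin 12° sin 9° = 0.9336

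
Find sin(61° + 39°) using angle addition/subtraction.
sin(61° + 39°) = sin 61° cos 39° + cos 61° sin 39° = 0.9848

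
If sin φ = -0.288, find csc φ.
csc φ = 1/sin φ = -3.472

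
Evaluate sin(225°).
sin(225°) = -√2/2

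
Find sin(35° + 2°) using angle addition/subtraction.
sin(35° + 2°) = sin 35° cos 2° + cos 35° sin 2° = 0.6018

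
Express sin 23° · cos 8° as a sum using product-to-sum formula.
sin 23° cos 8° = (1/2)[sin(23°+8°) + sin(23°-8°)]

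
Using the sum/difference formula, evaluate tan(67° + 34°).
tan(67° + 34°) = (tan 67° + tan 34°)/(1 - tan 67° tan 34°) = -5.145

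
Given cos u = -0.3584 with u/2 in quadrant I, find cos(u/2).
cos(u/2) = ±√((1 + cos u)/2); positive since u/2 ∈ QI, so cos(u/2) = 0.5664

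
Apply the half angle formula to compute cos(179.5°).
cos(179.5°) = -√((1 + cos 359°)/2) = -1.0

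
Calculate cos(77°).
cos(77°) = 0.225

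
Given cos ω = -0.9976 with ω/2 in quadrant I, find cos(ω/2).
cos(ω/2) = ±√((1 + cos ω)/2); positive since ω/2 ∈ QI, so cos(ω/2) = 0.03464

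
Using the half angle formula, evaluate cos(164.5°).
cos(164.5°) = -√((1 + cos 329°)/2) = -0.9636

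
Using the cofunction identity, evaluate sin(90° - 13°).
sin(90° - 13°) = cos(13°) = 0.9744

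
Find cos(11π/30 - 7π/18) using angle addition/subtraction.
cos(11π/30 - 7π/18) = cos 11π/30 cos 7π/18 + sin 11π/30 sin 7π/18 = 0.9976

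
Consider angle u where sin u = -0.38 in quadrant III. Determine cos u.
cos u = ±√(1 - sin²u) = -0.925 (negative in QIII)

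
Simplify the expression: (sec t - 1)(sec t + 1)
(sec t - 1)(sec t + 1) = tan²t (using Diff. of squares)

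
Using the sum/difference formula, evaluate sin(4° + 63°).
sin(4° + 63°) = sin 4° cos 63° + cos 4° sin 63° = 0.9205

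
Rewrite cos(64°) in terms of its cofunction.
cos(64°) = sin(90° - 64°) = sin(26°)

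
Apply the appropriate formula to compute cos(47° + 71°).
cos(47° + 71°) = cos 47° cos 71° - sin 47° sin 71° = -0.4695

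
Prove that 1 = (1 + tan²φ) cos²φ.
RHS = sec²φ · cos²φ = (1/cos²φ) · cos²φ = 1 = LHS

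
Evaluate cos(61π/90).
cos(61π/90) = -0.5299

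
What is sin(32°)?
sin(32°) = 0.5299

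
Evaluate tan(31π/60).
tan(31π/60) = -19.08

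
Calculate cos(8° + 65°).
cos(8° + 65°) = cos 8° cos 65° - sin 8° sin 65° = 0.2924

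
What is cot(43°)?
cot(43°) = 1.072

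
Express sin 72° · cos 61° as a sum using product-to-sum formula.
sin 72° cos 61° = (1/2)[sin(72°+61°) + sin(72°-61°)]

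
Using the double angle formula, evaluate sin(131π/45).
sin(131π/45) = 2 sin 131π/90 cos 131π/90 = 0.2756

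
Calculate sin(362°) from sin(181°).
sin(362°) = 2 sin 181° cos 181° = 0.0349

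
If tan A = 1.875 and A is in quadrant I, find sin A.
sin A = 0.8824 (using tan²A + 1 = sec²A)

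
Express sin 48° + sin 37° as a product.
sin 48° + sin 37° = 2 sin(42.5°) cos(5.5°)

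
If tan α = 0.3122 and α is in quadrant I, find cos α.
cos α = 0.9546 (using tan²α + 1 = sec²α)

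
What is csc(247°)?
csc(247°) = -1.086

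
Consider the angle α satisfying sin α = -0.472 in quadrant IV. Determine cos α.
cos α = √(1 - sin²α) = 0.8816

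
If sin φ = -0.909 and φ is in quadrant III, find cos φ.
cos φ = -0.4168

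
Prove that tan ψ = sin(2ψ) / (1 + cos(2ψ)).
RHS = 2 sin ψ cos ψ / (2cos²ψ) = sin ψ/cos ψ = tan ψ = LHS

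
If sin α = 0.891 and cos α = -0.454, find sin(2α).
sin(2α) = 2 sin α cos α = -0.809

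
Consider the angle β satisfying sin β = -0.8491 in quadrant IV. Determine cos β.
cos β = √(1 - sin²β) = 0.5282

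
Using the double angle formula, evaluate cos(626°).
cos(626°) = cos²313° - sin²313° = -0.06976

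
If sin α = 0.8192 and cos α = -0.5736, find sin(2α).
sin(2α) = 2 sin α cos α = -0.9398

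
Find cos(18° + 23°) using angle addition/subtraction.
cos(18° + 23°) = cos 18° cos 23° - sin 18° sin 23° = 0.7547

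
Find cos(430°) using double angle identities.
cos(430°) = 2cos²215° - 1 = 0.342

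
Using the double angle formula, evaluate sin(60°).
sin(60°) = 2 sin 30° cos 30° = √3/2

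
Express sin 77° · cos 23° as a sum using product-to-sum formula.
sin 77° cos 23° = (1/2)[sin(77°+23°) + sin(77°-23°)]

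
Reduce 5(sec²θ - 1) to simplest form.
5(sec²θ - 1) = 5(tan²θ) (using Pythagorean identity)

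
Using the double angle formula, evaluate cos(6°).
cos(6°) = cos²3° - sin²3° = 0.9945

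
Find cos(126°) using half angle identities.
cos(126°) = -√((1 + cos 252°)/2) = -0.5878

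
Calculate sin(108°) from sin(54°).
sin(108°) = 2 sin 54° cos 54° = 0.9511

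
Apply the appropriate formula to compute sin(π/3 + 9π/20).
sin(π/3 + 9π/20) = sin π/3 cos 9π/20 + cos π/3 sin 9π/20 = 0.6293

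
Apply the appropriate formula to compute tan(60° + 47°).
tan(60° + 47°) = (tan 60° + tan 47°)/(1 - tan 60° tan 47°) = -3.271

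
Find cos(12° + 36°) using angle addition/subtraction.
cos(12° + 36°) = cos 12° cos 36° - sin 12° sin 36° = 0.6691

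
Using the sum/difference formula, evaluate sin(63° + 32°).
sin(63° + 32°) = sin 63° cos 32° + cos 63° sin 32° = 0.9962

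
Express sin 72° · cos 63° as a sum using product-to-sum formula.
sin 72° cos 63° = (1/2)[sin(72°+63°) + sin(72°-63°)]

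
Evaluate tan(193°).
tan(193°) = 0.2309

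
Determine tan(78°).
tan(78°) = 4.705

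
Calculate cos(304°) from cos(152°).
cos(304°) = cos²152° - sin²152° = 0.5592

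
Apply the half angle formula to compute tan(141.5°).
tan(141.5°) = sin 283° / (1 + cos 283°) = -0.7954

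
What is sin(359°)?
sin(359°) = -0.01745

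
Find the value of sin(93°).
sin(93°) = 0.9986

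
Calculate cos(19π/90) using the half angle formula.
cos(19π/90) = √((1 + cos 19π/45)/2) = 0.788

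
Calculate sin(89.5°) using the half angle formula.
sin(89.5°) = √((1 - cos 179°)/2) = 1.0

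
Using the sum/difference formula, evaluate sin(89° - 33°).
sin(89° - 33°) = sin 89° cos 33° - cos 89° sin 33° = 0.829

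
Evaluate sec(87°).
sec(87°) = 19.11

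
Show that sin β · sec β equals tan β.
LHS = sin β · (1/cos β) = sin β/cos β = tan β = RHS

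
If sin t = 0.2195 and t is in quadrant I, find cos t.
cos t = 0.9756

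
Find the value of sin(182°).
sin(182°) = -0.0349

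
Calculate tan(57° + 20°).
tan(57° + 20°) = (tan 57° + tan 20°)/(1 - tan 57° tan 20°) = 4.331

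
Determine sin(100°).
sin(100°) = 0.9848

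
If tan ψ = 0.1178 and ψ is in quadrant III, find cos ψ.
cos ψ = -0.9931 (using tan²ψ + 1 = sec²ψ)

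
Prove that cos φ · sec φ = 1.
LHS = cos φ · (1/cos φ) = 1 = RHS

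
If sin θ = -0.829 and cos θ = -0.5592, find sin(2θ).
sin(2θ) = 2 sin θ cos θ = 0.9272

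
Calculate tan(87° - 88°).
tan(87° - 88°) = (tan 87° - tan 88°)/(1 + tan 87° tan 88°) = -0.01746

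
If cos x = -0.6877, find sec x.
sec x = 1/cos x = -1.454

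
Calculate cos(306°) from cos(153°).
cos(306°) = cos²153° - sin²153° = 0.5878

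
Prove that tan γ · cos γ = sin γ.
LHS = (sin γ/cos γ) · cos γ = sin γ = RHS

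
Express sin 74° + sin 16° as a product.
sin 74° + sin 16° = 2 sin(45°) cos(29°)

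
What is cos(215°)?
cos(215°) = -0.8192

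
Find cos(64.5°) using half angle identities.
cos(64.5°) = √((1 + cos 129°)/2) = 0.4305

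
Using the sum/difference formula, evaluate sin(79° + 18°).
sin(79° + 18°) = sin 79° cos 18° + cos 79° sin 18° = 0.9925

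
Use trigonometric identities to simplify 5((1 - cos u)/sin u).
5((1 - cos u)/sin u) = 5(tan(u/2)) (using Half angle)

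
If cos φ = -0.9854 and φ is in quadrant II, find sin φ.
sin φ = 0.1703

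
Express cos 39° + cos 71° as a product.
cos 39° + cos 71° = 2 cos(55°) cos(-16°)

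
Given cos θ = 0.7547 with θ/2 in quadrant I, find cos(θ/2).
cos(θ/2) = ±√((1 + cos θ)/2); positive since θ/2 ∈ QI, so cos(θ/2) = 0.9367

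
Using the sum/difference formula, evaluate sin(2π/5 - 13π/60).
sin(2π/5 - 13π/60) = sin 2π/5 cos 13π/60 - cos 2π/5 sin 13π/60 = 0.5446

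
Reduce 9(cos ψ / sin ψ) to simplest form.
9(cos ψ / sin ψ) = 9(cot ψ) (using Quotient identity)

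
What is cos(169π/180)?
cos(169π/180) = -0.9816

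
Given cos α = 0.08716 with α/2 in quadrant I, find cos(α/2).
cos(α/2) = ±√((1 + cos α)/2); positive since α/2 ∈ QI, so cos(α/2) = 0.7373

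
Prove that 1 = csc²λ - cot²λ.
RHS = 1/sin²λ - cos²λ/sin²λ = (1 - cos²λ)/sin²λ = sin²λ/sin²λ = 1 = LHS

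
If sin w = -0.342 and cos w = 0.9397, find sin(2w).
sin(2w) = 2 sin w cos w = -0.6428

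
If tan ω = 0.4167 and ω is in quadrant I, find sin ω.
sin ω = 0.3846 (using tan²ω + 1 = sec²ω)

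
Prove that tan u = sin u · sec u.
RHS = sin u · (1/cos u) = sin u/cos u = tan u = LHS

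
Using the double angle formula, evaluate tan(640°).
tan(640°) = 2 tan 320° / (1 - tan²320°) = -5.671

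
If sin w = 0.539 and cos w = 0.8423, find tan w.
tan w = sin w / cos w = 0.6399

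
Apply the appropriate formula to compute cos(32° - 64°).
cos(32° - 64°) = cos 32° cos 64° + sin 32° sin 64° = 0.848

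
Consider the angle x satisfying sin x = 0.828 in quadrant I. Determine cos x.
cos x = √(1 - sin²x) = 0.5607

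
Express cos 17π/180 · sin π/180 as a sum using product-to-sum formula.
cos 17π/180 sin π/180 = (1/2)[sin(17π/180+π/180) - sin(17π/180-π/180)]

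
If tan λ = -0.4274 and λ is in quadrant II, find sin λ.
sin λ = 0.393 (using tan²λ + 1 = sec²λ)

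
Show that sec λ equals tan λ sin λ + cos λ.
RHS = sin²λ/cos λ + cos λ = (sin²λ + cos²λ)/cos λ = 1/cos λ = sec λ = LHS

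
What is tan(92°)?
tan(92°) = -28.64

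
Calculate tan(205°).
tan(205°) = 0.4663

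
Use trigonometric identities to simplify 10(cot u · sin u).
10(cot u · sin u) = 10(cos u) (using Quotient identity)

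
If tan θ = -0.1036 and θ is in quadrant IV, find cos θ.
cos θ = 0.9947 (using tan²θ + 1 = sec²θ)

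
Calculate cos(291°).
cos(291°) = 0.3584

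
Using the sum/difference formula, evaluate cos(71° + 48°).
cos(71° + 48°) = cos 71° cos 48° - sin 71° sin 48° = -0.4848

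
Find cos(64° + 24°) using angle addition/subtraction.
cos(64° + 24°) = cos 64° cos 24° - sin 64° sin 24° = 0.0349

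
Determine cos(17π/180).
cos(17π/180) = 0.9563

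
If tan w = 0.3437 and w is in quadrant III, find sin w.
sin w = -0.325 (using tan²w + 1 = sec²w)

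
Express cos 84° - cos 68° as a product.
cos 84° - cos 68° = -2 sin(76°) sin(8°)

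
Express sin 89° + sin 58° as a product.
sin 89° + sin 58° = 2 sin(73.5°) cos(15.5°)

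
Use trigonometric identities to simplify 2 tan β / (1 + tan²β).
2 tan β / (1 + tan²β) = sin(2β) (using Double angle)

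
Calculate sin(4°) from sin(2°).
sin(4°) = 2 sin 2° cos 2° = 0.06976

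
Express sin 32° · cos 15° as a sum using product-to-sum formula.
sin 32° cos 15° = (1/2)[sin(32°+15°) + sin(32°-15°)]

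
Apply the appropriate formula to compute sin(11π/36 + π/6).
sin(11π/36 + π/6) = sin 11π/36 cos π/6 + cos 11π/36 sin π/6 = 0.9962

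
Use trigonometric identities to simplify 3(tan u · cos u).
3(tan u · cos u) = 3(sin u) (using Quotient identity)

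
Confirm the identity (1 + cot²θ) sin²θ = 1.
LHS = csc²θ · sin²θ = (1/sin²θ) · sin²θ = 1 = RHS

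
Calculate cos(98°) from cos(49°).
cos(98°) = 1 - 2sin²49° = -0.1392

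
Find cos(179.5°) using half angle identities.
cos(179.5°) = -√((1 + cos 359°)/2) = -1.0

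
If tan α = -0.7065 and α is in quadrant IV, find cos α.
cos α = 0.8167 (using tan²α + 1 = sec²α)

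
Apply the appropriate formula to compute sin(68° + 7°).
sin(68° + 7°) = sin 68° cos 7° + cos 68° sin 7° = (√6+√2)/4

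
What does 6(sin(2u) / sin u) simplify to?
6(sin(2u) / sin u) = 6(2 cos u) (using Double angle)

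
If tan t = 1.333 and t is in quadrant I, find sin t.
sin t = 0.7999 (using tan²t + 1 = sec²t)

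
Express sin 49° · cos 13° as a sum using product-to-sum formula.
sin 49° cos 13° = (1/2)[sin(49°+13°) + sin(49°-13°)]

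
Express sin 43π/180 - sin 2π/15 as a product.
sin 43π/180 - sin 2π/15 = 2 cos(67π/360) sin(19π/360)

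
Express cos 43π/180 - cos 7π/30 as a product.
cos 43π/180 - cos 7π/30 = -2 sin(17π/72) sin(π/360)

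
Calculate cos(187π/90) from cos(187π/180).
cos(187π/90) = cos²187π/180 - sin²187π/180 = 0.9703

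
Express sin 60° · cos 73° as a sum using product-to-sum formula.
sin 60° cos 73° = (1/2)[sin(60°+73°) + sin(60°-73°)]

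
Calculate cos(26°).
cos(26°) = 0.8988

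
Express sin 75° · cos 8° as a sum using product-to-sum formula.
sin 75° cos 8° = (1/2)[sin(75°+8°) + sin(75°-8°)]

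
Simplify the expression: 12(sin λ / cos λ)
12(sin λ / cos λ) = 12(tan λ) (using Quotient identity)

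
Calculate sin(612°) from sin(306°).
sin(612°) = 2 sin 306° cos 306° = -0.9511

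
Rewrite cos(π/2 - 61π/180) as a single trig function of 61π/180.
cos(π/2 - 61π/180) = sin(61π/180)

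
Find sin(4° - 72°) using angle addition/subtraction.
sin(4° - 72°) = sin 4° cos 72° - cos 4° sin 72° = -0.9272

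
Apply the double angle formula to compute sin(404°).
sin(404°) = 2 sin 202° cos 202° = 0.6947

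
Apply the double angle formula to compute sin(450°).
sin(450°) = 2 sin 225° cos 225° = 1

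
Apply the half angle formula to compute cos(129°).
cos(129°) = -√((1 + cos 258°)/2) = -0.6293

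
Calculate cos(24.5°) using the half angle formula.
cos(24.5°) = √((1 + cos 49°)/2) = 0.91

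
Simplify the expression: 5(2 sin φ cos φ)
5(2 sin φ cos φ) = 5(sin(2φ)) (using Double angle)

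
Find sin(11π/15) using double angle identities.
sin(11π/15) = 2 sin 11π/30 cos 11π/30 = 0.7431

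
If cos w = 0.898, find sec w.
sec w = 1/cos w = 1.114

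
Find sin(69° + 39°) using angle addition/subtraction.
sin(69° + 39°) = sin 69° cos 39° + cos 69° sin 39° = 0.9511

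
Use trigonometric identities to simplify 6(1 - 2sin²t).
6(1 - 2sin²t) = 6(cos(2t)) (using Double angle)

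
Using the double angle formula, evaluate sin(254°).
sin(254°) = 2 sin 127° cos 127° = -0.9613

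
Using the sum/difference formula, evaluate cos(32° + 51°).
cos(32° + 51°) = cos 32° cos 51° - sin 32° sin 51° = 0.1219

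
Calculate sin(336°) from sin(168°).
sin(336°) = 2 sin 168° cos 168° = -0.4067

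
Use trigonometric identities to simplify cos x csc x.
cos x csc x = cot x (using Reciprocal + quotient)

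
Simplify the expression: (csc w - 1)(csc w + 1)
(csc w - 1)(csc w + 1) = cot²w (using Diff. of squares)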